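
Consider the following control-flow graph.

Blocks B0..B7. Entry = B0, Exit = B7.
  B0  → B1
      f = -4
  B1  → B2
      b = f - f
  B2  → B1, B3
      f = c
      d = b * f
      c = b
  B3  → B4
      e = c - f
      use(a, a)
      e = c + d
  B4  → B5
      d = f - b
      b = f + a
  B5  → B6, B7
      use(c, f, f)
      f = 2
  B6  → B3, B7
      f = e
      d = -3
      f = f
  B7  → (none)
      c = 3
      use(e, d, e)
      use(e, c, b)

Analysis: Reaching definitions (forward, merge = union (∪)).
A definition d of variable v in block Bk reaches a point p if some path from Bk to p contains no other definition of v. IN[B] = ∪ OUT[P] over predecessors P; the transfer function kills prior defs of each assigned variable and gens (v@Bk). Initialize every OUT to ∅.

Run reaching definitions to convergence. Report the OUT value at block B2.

Answer: {b@B1, c@B2, d@B2, f@B2}

Trace:
Per-block solution:
  B0:  IN={}  OUT={f@B0}
  B1:  IN={b@B1, c@B2, d@B2, f@B0, f@B2}  OUT={b@B1, c@B2, d@B2, f@B0, f@B2}
  B2:  IN={b@B1, c@B2, d@B2, f@B0, f@B2}  OUT={b@B1, c@B2, d@B2, f@B2}
  B3:  IN={b@B1, b@B4, c@B2, d@B2, d@B6, e@B3, f@B2, f@B6}  OUT={b@B1, b@B4, c@B2, d@B2, d@B6, e@B3, f@B2, f@B6}
  B4:  IN={b@B1, b@B4, c@B2, d@B2, d@B6, e@B3, f@B2, f@B6}  OUT={b@B4, c@B2, d@B4, e@B3, f@B2, f@B6}
  B5:  IN={b@B4, c@B2, d@B4, e@B3, f@B2, f@B6}  OUT={b@B4, c@B2, d@B4, e@B3, f@B5}
  B6:  IN={b@B4, c@B2, d@B4, e@B3, f@B5}  OUT={b@B4, c@B2, d@B6, e@B3, f@B6}
  B7:  IN={b@B4, c@B2, d@B4, d@B6, e@B3, f@B5, f@B6}  OUT={b@B4, c@B7, d@B4, d@B6, e@B3, f@B5, f@B6}

Merge at B2: IN[B2] = OUT[B1] = {b@B1, c@B2, d@B2, f@B0, f@B2}
Applying B2's transfer function to that IN value gives OUT[B2] (row B2 above).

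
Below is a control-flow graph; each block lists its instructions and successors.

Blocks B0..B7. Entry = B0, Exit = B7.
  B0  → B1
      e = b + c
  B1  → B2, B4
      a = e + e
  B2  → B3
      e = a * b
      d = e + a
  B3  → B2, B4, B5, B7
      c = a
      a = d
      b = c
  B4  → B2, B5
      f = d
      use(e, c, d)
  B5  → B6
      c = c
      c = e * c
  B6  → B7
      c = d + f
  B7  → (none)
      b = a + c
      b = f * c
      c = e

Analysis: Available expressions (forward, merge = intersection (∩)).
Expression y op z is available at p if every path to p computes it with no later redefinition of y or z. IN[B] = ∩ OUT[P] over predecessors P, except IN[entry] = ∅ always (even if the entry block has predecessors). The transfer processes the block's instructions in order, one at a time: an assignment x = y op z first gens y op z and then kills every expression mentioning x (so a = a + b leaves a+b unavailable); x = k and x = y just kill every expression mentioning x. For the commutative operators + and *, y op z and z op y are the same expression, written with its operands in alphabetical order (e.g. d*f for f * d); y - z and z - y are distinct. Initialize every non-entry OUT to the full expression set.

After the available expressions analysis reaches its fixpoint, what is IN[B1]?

Fixpoint table:
  B0:  IN={}  OUT={b+c}
  B1:  IN={b+c}  OUT={b+c, e+e}
  B2:  IN={}  OUT={a*b, a+e}
  B3:  IN={a*b, a+e}  OUT={}
  B4:  IN={}  OUT={}
  B5:  IN={}  OUT={}
  B6:  IN={}  OUT={d+f}
  B7:  IN={}  OUT={}

Merge at B1: IN[B1] = OUT[B0] = {b+c}

Answer: {b+c}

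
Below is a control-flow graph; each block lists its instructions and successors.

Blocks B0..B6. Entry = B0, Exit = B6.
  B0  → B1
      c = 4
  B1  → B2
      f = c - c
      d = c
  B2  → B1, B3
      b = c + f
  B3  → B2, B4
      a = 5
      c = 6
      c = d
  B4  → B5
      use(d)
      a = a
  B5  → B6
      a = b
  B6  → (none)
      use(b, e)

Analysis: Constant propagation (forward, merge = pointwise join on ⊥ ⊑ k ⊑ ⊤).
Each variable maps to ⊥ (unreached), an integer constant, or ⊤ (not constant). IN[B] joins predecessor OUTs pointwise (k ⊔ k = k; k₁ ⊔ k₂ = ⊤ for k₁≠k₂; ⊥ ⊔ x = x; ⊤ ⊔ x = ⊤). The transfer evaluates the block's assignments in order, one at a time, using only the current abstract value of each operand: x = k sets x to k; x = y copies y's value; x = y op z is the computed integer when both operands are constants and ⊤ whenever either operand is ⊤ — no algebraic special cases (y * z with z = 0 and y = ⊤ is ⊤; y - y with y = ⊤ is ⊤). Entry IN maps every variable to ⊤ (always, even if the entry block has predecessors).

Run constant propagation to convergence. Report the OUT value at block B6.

Converged values:
  B0:  IN=(all ⊤)  OUT={c:4; rest ⊤}
  B1:  IN={c:4; rest ⊤}  OUT={c:4, d:4, f:0; rest ⊤}
  B2:  IN={c:4, d:4, f:0; rest ⊤}  OUT={b:4, c:4, d:4, f:0; rest ⊤}
  B3:  IN={b:4, c:4, d:4, f:0; rest ⊤}  OUT={a:5, b:4, c:4, d:4, f:0; rest ⊤}
  B4:  IN={a:5, b:4, c:4, d:4, f:0; rest ⊤}  OUT={a:5, b:4, c:4, d:4, f:0; rest ⊤}
  B5:  IN={a:5, b:4, c:4, d:4, f:0; rest ⊤}  OUT={a:4, b:4, c:4, d:4, f:0; rest ⊤}
  B6:  IN={a:4, b:4, c:4, d:4, f:0; rest ⊤}  OUT={a:4, b:4, c:4, d:4, f:0; rest ⊤}

Merge at B6: IN[B6] = OUT[B5] = {a: 4, b: 4, c: 4, d: 4, e: ⊤, f: 0}
Applying B6's transfer function to that IN value gives OUT[B6] (row B6 above).

Answer: {a: 4, b: 4, c: 4, d: 4, e: ⊤, f: 0}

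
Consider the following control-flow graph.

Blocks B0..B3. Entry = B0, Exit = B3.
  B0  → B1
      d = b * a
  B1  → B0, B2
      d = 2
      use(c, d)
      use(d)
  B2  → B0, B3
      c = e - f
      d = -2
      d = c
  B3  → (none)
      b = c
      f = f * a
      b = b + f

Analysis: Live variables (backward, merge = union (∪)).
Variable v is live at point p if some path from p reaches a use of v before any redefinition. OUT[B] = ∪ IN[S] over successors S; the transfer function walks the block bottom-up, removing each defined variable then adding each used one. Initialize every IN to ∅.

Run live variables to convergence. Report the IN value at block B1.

Answer: {a, b, c, e, f}

Trace:
Fixpoint table:
  B0: | IN={a, b, c, e, f} | OUT={a, b, c, e, f}
  B1: | IN={a, b, c, e, f} | OUT={a, b, c, e, f}
  B2: | IN={a, b, e, f} | OUT={a, b, c, e, f}
  B3: | IN={a, c, f} | OUT={}

Merge at B1: OUT[B1] = IN[B0] ⊔ IN[B2] = {a, b, c, e, f}
Applying B1's transfer function to that OUT value gives IN[B1] (row B1 above).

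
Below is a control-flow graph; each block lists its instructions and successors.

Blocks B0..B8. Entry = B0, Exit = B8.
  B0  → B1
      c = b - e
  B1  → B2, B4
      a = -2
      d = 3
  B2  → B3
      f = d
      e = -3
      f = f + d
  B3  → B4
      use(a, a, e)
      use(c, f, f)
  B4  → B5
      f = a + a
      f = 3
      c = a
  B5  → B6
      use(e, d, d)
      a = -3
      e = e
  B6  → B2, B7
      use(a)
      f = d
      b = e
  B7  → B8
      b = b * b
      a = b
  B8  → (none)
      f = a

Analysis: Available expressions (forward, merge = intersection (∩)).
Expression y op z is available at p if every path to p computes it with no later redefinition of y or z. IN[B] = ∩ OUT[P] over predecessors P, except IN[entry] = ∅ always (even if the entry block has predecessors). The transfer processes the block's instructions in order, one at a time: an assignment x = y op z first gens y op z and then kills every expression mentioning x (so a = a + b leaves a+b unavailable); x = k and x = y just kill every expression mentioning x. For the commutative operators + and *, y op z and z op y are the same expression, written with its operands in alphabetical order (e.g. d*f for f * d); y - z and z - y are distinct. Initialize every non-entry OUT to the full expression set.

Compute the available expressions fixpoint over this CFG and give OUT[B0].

Fixpoint table:
  B0: | IN={} | OUT={b-e}
  B1: | IN={b-e} | OUT={b-e}
  B2: | IN={} | OUT={}
  B3: | IN={} | OUT={}
  B4: | IN={} | OUT={a+a}
  B5: | IN={a+a} | OUT={}
  B6: | IN={} | OUT={}
  B7: | IN={} | OUT={}
  B8: | IN={} | OUT={}

B0 is the boundary node: IN[B0] = {}
Applying B0's transfer function to that IN value gives OUT[B0] (row B0 above).

Answer: {b-e}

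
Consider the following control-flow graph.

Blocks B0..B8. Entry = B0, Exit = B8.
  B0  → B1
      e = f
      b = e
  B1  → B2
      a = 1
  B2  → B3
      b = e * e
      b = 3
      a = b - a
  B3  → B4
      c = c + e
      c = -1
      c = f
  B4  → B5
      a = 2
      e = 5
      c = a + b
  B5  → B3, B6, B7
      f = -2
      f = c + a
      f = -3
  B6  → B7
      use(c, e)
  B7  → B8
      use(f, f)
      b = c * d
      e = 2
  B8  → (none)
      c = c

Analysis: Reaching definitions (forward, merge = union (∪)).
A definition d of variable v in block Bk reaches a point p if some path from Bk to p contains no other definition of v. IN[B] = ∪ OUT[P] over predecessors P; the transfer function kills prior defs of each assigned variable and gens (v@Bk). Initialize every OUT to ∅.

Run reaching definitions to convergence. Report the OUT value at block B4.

Answer: {a@B4, b@B2, c@B4, e@B4, f@B5}

Trace:
Fixpoint table:
  B0: | IN={} | OUT={b@B0, e@B0}
  B1: | IN={b@B0, e@B0} | OUT={a@B1, b@B0, e@B0}
  B2: | IN={a@B1, b@B0, e@B0} | OUT={a@B2, b@B2, e@B0}
  B3: | IN={a@B2, a@B4, b@B2, c@B4, e@B0, e@B4, f@B5} | OUT={a@B2, a@B4, b@B2, c@B3, e@B0, e@B4, f@B5}
  B4: | IN={a@B2, a@B4, b@B2, c@B3, e@B0, e@B4, f@B5} | OUT={a@B4, b@B2, c@B4, e@B4, f@B5}
  B5: | IN={a@B4, b@B2, c@B4, e@B4, f@B5} | OUT={a@B4, b@B2, c@B4, e@B4, f@B5}
  B6: | IN={a@B4, b@B2, c@B4, e@B4, f@B5} | OUT={a@B4, b@B2, c@B4, e@B4, f@B5}
  B7: | IN={a@B4, b@B2, c@B4, e@B4, f@B5} | OUT={a@B4, b@B7, c@B4, e@B7, f@B5}
  B8: | IN={a@B4, b@B7, c@B4, e@B7, f@B5} | OUT={a@B4, b@B7, c@B8, e@B7, f@B5}

Merge at B4: IN[B4] = OUT[B3] = {a@B2, a@B4, b@B2, c@B3, e@B0, e@B4, f@B5}
Applying B4's transfer function to that IN value gives OUT[B4] (row B4 above).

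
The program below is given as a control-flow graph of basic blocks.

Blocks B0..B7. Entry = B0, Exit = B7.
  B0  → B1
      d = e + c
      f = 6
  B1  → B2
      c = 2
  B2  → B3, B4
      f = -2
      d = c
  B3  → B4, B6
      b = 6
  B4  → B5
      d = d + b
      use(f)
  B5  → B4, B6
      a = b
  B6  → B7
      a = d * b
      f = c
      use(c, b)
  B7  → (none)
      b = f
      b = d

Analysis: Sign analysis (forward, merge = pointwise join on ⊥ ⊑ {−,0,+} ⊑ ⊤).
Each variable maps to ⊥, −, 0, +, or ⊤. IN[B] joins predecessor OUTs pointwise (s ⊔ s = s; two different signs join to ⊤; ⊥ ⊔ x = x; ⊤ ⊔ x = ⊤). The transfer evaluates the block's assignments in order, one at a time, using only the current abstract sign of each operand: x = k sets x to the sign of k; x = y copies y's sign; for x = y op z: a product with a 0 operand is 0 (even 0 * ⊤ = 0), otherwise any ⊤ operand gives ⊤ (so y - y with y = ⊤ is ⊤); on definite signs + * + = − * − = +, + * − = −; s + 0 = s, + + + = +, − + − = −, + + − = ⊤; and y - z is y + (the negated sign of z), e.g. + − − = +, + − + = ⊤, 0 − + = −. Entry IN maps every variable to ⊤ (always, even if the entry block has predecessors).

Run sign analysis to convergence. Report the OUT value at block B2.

Answer: {a: ⊤, b: ⊤, c: +, d: +, e: ⊤, f: -}

Working:
Per-block solution:
  B0:   IN=(all ⊤)   OUT={f:+; rest ⊤}
  B1:   IN={f:+; rest ⊤}   OUT={c:+, f:+; rest ⊤}
  B2:   IN={c:+, f:+; rest ⊤}   OUT={c:+, d:+, f:-; rest ⊤}
  B3:   IN={c:+, d:+, f:-; rest ⊤}   OUT={b:+, c:+, d:+, f:-; rest ⊤}
  B4:   IN={c:+, f:-; rest ⊤}   OUT={c:+, f:-; rest ⊤}
  B5:   IN={c:+, f:-; rest ⊤}   OUT={c:+, f:-; rest ⊤}
  B6:   IN={c:+, f:-; rest ⊤}   OUT={c:+, f:+; rest ⊤}
  B7:   IN={c:+, f:+; rest ⊤}   OUT={c:+, f:+; rest ⊤}

Merge at B2: IN[B2] = OUT[B1] = {a: ⊤, b: ⊤, c: +, d: ⊤, e: ⊤, f: +}
Applying B2's transfer function to that IN value gives OUT[B2] (row B2 above).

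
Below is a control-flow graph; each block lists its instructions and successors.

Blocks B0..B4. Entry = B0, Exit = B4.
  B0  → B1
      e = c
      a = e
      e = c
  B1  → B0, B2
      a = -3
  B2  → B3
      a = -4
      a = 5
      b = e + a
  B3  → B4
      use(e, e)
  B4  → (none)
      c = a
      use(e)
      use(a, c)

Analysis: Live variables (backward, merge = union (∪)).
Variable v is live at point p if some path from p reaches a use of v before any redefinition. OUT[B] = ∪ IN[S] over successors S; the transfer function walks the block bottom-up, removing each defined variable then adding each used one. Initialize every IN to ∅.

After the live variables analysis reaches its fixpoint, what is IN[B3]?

Answer: {a, e}

Trace:
Converged values:
  B0:  IN={c}  OUT={c, e}
  B1:  IN={c, e}  OUT={c, e}
  B2:  IN={e}  OUT={a, e}
  B3:  IN={a, e}  OUT={a, e}
  B4:  IN={a, e}  OUT={}

Merge at B3: OUT[B3] = IN[B4] = {a, e}
Applying B3's transfer function to that OUT value gives IN[B3] (row B3 above).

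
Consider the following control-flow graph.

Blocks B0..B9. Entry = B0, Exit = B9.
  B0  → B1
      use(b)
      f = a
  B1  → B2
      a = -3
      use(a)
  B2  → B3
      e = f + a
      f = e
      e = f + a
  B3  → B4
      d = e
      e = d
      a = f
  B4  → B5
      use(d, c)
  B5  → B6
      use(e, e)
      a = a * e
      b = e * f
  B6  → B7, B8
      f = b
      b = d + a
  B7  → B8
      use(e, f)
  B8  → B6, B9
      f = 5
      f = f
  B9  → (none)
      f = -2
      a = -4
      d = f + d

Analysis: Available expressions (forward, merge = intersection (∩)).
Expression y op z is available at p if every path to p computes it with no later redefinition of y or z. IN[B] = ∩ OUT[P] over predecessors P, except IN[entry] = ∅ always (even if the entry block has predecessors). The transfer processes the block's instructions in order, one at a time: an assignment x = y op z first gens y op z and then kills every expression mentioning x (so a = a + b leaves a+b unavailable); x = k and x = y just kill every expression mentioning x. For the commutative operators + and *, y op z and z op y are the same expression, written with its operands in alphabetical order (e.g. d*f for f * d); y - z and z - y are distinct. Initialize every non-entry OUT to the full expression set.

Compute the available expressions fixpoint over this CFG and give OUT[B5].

Fixpoint table:
  B0:   IN={}   OUT={}
  B1:   IN={}   OUT={}
  B2:   IN={}   OUT={a+f}
  B3:   IN={a+f}   OUT={}
  B4:   IN={}   OUT={}
  B5:   IN={}   OUT={e*f}
  B6:   IN={}   OUT={a+d}
  B7:   IN={a+d}   OUT={a+d}
  B8:   IN={a+d}   OUT={a+d}
  B9:   IN={a+d}   OUT={}

Merge at B5: IN[B5] = OUT[B4] = {}
Applying B5's transfer function to that IN value gives OUT[B5] (row B5 above).

Answer: {e*f}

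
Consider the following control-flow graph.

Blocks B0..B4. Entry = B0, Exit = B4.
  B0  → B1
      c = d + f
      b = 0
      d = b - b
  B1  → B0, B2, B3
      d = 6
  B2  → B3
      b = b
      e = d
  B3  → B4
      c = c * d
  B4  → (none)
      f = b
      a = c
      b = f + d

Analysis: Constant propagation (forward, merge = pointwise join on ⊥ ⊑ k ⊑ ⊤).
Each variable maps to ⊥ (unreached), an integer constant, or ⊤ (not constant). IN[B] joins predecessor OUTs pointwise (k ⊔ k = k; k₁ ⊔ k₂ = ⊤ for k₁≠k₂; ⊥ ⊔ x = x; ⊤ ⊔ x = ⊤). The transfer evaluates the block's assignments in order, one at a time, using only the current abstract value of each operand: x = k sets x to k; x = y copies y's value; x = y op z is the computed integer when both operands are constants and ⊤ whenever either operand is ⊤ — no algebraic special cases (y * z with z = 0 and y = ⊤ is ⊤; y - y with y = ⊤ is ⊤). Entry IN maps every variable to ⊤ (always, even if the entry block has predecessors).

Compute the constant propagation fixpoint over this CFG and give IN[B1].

Answer: {a: ⊤, b: 0, c: ⊤, d: 0, e: ⊤, f: ⊤}

Derivation:
Converged values:
  B0: | IN=(all ⊤) | OUT={b:0, d:0; rest ⊤}
  B1: | IN={b:0, d:0; rest ⊤} | OUT={b:0, d:6; rest ⊤}
  B2: | IN={b:0, d:6; rest ⊤} | OUT={b:0, d:6, e:6; rest ⊤}
  B3: | IN={b:0, d:6; rest ⊤} | OUT={b:0, d:6; rest ⊤}
  B4: | IN={b:0, d:6; rest ⊤} | OUT={b:6, d:6, f:0; rest ⊤}

Merge at B1: IN[B1] = OUT[B0] = {a: ⊤, b: 0, c: ⊤, d: 0, e: ⊤, f: ⊤}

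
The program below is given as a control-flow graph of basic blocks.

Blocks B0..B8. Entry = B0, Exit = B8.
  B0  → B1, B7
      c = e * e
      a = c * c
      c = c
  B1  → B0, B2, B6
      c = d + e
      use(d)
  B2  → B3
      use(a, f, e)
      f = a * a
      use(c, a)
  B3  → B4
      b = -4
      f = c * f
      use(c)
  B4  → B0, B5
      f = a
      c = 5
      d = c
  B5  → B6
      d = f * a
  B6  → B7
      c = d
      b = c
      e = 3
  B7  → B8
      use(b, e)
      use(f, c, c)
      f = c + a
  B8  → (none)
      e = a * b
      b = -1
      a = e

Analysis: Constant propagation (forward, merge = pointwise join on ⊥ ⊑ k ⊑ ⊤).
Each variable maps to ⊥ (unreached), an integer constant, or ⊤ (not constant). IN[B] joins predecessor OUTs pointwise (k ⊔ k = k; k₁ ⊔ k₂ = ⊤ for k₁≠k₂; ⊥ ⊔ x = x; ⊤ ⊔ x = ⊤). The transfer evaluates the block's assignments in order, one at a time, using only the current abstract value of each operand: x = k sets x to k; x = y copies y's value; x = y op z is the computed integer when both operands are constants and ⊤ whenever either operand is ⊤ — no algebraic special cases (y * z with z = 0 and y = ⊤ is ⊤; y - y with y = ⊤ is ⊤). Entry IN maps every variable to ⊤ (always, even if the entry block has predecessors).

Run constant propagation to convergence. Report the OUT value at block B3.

Per-block solution:
  B0:  IN=(all ⊤)  OUT=(all ⊤)
  B1:  IN=(all ⊤)  OUT=(all ⊤)
  B2:  IN=(all ⊤)  OUT=(all ⊤)
  B3:  IN=(all ⊤)  OUT={b:-4; rest ⊤}
  B4:  IN={b:-4; rest ⊤}  OUT={b:-4, c:5, d:5; rest ⊤}
  B5:  IN={b:-4, c:5, d:5; rest ⊤}  OUT={b:-4, c:5; rest ⊤}
  B6:  IN=(all ⊤)  OUT={e:3; rest ⊤}
  B7:  IN=(all ⊤)  OUT=(all ⊤)
  B8:  IN=(all ⊤)  OUT={b:-1; rest ⊤}

Merge at B3: IN[B3] = OUT[B2] = {a: ⊤, b: ⊤, c: ⊤, d: ⊤, e: ⊤, f: ⊤}
Applying B3's transfer function to that IN value gives OUT[B3] (row B3 above).

Answer: {a: ⊤, b: -4, c: ⊤, d: ⊤, e: ⊤, f: ⊤}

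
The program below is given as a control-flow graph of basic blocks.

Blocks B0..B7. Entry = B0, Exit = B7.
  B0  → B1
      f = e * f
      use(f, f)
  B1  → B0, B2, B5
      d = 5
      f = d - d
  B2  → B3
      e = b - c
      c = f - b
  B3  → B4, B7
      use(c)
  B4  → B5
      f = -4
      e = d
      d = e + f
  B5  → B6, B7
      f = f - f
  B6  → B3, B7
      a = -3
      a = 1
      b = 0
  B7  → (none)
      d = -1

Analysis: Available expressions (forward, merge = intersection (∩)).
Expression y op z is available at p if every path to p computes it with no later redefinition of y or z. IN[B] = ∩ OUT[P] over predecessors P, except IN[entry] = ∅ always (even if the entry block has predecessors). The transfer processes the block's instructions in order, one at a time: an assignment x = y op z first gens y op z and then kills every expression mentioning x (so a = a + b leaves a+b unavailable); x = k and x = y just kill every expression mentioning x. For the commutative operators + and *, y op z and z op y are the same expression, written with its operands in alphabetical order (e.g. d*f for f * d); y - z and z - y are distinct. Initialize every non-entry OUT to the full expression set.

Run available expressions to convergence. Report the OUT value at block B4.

Fixpoint table:
  B0:  IN={}  OUT={}
  B1:  IN={}  OUT={d-d}
  B2:  IN={d-d}  OUT={d-d, f-b}
  B3:  IN={}  OUT={}
  B4:  IN={}  OUT={e+f}
  B5:  IN={}  OUT={}
  B6:  IN={}  OUT={}
  B7:  IN={}  OUT={}

Merge at B4: IN[B4] = OUT[B3] = {}
Applying B4's transfer function to that IN value gives OUT[B4] (row B4 above).

Answer: {e+f}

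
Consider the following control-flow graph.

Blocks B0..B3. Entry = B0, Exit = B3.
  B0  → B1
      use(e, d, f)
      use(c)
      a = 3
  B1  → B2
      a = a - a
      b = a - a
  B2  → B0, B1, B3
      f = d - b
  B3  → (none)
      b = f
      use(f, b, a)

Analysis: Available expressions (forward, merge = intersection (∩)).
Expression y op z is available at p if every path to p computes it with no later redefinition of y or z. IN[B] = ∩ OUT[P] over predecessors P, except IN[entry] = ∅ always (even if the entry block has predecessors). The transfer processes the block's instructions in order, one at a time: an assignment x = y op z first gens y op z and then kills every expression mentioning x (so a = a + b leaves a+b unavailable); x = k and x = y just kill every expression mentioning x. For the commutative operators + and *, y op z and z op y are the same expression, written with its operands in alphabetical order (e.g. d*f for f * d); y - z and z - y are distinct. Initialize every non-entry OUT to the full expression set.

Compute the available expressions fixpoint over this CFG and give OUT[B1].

Answer: {a-a}

Trace:
Per-block solution:
  B0: | IN={} | OUT={}
  B1: | IN={} | OUT={a-a}
  B2: | IN={a-a} | OUT={a-a, d-b}
  B3: | IN={a-a, d-b} | OUT={a-a}

Merge at B1: IN[B1] = OUT[B0] ∩ OUT[B2] = {}
Applying B1's transfer function to that IN value gives OUT[B1] (row B1 above).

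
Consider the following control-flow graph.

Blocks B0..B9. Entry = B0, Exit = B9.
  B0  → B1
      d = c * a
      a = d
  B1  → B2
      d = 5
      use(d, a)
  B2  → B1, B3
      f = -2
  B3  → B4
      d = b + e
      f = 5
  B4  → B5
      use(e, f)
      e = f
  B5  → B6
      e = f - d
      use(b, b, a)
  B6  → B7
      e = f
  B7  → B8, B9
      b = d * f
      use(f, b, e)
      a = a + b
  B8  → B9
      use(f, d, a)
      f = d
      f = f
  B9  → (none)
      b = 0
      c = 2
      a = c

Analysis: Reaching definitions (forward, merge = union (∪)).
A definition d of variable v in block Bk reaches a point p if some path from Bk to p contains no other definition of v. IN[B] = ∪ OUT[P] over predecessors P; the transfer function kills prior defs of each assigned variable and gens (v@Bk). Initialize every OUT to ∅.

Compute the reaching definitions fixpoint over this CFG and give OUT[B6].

Per-block solution:
  B0:  IN={}  OUT={a@B0, d@B0}
  B1:  IN={a@B0, d@B0, d@B1, f@B2}  OUT={a@B0, d@B1, f@B2}
  B2:  IN={a@B0, d@B1, f@B2}  OUT={a@B0, d@B1, f@B2}
  B3:  IN={a@B0, d@B1, f@B2}  OUT={a@B0, d@B3, f@B3}
  B4:  IN={a@B0, d@B3, f@B3}  OUT={a@B0, d@B3, e@B4, f@B3}
  B5:  IN={a@B0, d@B3, e@B4, f@B3}  OUT={a@B0, d@B3, e@B5, f@B3}
  B6:  IN={a@B0, d@B3, e@B5, f@B3}  OUT={a@B0, d@B3, e@B6, f@B3}
  B7:  IN={a@B0, d@B3, e@B6, f@B3}  OUT={a@B7, b@B7, d@B3, e@B6, f@B3}
  B8:  IN={a@B7, b@B7, d@B3, e@B6, f@B3}  OUT={a@B7, b@B7, d@B3, e@B6, f@B8}
  B9:  IN={a@B7, b@B7, d@B3, e@B6, f@B3, f@B8}  OUT={a@B9, b@B9, c@B9, d@B3, e@B6, f@B3, f@B8}

Merge at B6: IN[B6] = OUT[B5] = {a@B0, d@B3, e@B5, f@B3}
Applying B6's transfer function to that IN value gives OUT[B6] (row B6 above).

Answer: {a@B0, d@B3, e@B6, f@B3}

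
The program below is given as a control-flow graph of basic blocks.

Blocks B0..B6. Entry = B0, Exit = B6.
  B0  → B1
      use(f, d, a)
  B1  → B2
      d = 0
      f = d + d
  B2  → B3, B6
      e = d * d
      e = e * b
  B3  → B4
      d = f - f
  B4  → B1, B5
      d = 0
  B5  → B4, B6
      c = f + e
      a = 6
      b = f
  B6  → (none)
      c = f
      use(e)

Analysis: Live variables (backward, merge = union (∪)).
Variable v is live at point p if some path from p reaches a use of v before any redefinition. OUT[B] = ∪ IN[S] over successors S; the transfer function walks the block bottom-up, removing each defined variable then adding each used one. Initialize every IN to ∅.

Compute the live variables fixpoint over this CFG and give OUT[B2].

Per-block solution:
  B0:   IN={a, b, d, f}   OUT={b}
  B1:   IN={b}   OUT={b, d, f}
  B2:   IN={b, d, f}   OUT={b, e, f}
  B3:   IN={b, e, f}   OUT={b, e, f}
  B4:   IN={b, e, f}   OUT={b, e, f}
  B5:   IN={e, f}   OUT={b, e, f}
  B6:   IN={e, f}   OUT={}

Merge at B2: OUT[B2] = IN[B3] ⊔ IN[B6] = {b, e, f}

Answer: {b, e, f}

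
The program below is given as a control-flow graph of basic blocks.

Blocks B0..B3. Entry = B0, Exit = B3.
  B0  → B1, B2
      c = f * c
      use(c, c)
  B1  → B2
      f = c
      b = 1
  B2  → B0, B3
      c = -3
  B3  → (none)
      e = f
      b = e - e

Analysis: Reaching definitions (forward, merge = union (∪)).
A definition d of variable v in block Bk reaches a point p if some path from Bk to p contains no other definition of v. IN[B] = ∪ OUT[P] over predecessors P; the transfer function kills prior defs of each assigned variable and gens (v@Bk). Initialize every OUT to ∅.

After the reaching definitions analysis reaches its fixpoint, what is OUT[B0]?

Converged values:
  B0: | IN={b@B1, c@B2, f@B1} | OUT={b@B1, c@B0, f@B1}
  B1: | IN={b@B1, c@B0, f@B1} | OUT={b@B1, c@B0, f@B1}
  B2: | IN={b@B1, c@B0, f@B1} | OUT={b@B1, c@B2, f@B1}
  B3: | IN={b@B1, c@B2, f@B1} | OUT={b@B3, c@B2, e@B3, f@B1}

Merge at B0 (entry node, so the boundary value {} is joined with the incoming edge(s)): IN[B0] = {} ⊔ OUT[B2] = {b@B1, c@B2, f@B1}
Applying B0's transfer function to that IN value gives OUT[B0] (row B0 above).

Answer: {b@B1, c@B0, f@B1}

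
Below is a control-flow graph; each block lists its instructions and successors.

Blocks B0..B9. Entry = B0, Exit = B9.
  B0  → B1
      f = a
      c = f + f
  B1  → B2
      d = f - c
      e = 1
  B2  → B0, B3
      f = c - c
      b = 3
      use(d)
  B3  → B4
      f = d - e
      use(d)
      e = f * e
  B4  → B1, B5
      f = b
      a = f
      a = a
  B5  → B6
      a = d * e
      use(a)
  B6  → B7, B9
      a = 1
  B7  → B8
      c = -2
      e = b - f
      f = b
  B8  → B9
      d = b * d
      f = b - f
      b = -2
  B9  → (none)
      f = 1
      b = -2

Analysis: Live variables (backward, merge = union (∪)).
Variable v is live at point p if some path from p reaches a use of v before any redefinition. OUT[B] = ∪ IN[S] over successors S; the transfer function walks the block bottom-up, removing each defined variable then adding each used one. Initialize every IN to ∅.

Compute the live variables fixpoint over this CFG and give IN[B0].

Converged values:
  B0:  IN={a}  OUT={a, c, f}
  B1:  IN={a, c, f}  OUT={a, c, d, e}
  B2:  IN={a, c, d, e}  OUT={a, b, c, d, e}
  B3:  IN={b, c, d, e}  OUT={b, c, d, e}
  B4:  IN={b, c, d, e}  OUT={a, b, c, d, e, f}
  B5:  IN={b, d, e, f}  OUT={b, d, f}
  B6:  IN={b, d, f}  OUT={b, d, f}
  B7:  IN={b, d, f}  OUT={b, d, f}
  B8:  IN={b, d, f}  OUT={}
  B9:  IN={}  OUT={}

Merge at B0: OUT[B0] = IN[B1] = {a, c, f}
Applying B0's transfer function to that OUT value gives IN[B0] (row B0 above).

Answer: {a}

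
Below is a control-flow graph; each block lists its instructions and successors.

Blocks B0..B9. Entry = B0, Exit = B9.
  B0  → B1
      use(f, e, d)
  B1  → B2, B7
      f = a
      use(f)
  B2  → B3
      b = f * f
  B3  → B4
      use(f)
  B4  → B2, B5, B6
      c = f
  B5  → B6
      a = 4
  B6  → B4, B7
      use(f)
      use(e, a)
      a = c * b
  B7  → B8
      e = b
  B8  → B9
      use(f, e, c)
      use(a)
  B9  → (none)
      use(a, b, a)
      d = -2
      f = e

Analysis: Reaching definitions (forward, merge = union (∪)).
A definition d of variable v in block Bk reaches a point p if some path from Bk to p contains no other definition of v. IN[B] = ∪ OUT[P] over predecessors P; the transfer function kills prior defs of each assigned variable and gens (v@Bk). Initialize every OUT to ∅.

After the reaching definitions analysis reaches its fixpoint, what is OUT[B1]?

Answer: {f@B1}

Derivation:
Per-block solution:
  B0:  IN={}  OUT={}
  B1:  IN={}  OUT={f@B1}
  B2:  IN={a@B6, b@B2, c@B4, f@B1}  OUT={a@B6, b@B2, c@B4, f@B1}
  B3:  IN={a@B6, b@B2, c@B4, f@B1}  OUT={a@B6, b@B2, c@B4, f@B1}
  B4:  IN={a@B6, b@B2, c@B4, f@B1}  OUT={a@B6, b@B2, c@B4, f@B1}
  B5:  IN={a@B6, b@B2, c@B4, f@B1}  OUT={a@B5, b@B2, c@B4, f@B1}
  B6:  IN={a@B5, a@B6, b@B2, c@B4, f@B1}  OUT={a@B6, b@B2, c@B4, f@B1}
  B7:  IN={a@B6, b@B2, c@B4, f@B1}  OUT={a@B6, b@B2, c@B4, e@B7, f@B1}
  B8:  IN={a@B6, b@B2, c@B4, e@B7, f@B1}  OUT={a@B6, b@B2, c@B4, e@B7, f@B1}
  B9:  IN={a@B6, b@B2, c@B4, e@B7, f@B1}  OUT={a@B6, b@B2, c@B4, d@B9, e@B7, f@B9}

Merge at B1: IN[B1] = OUT[B0] = {}
Applying B1's transfer function to that IN value gives OUT[B1] (row B1 above).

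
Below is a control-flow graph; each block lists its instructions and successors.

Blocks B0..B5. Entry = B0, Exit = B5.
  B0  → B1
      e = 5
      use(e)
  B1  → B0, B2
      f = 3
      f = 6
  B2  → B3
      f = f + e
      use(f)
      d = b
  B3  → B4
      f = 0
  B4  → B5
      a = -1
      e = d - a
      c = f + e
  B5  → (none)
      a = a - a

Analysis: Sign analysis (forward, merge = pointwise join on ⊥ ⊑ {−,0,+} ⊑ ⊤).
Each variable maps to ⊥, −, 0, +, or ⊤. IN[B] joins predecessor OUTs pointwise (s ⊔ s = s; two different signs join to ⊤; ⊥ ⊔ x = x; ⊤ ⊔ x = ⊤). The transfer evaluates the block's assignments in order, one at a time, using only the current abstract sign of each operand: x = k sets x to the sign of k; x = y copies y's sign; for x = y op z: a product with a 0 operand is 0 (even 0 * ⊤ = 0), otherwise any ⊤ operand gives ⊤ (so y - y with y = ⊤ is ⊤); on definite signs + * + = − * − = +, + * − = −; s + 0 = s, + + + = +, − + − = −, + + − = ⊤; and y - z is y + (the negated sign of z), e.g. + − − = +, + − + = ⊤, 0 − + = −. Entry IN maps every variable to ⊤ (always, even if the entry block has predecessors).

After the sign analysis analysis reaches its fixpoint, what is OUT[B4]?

Converged values:
  B0:  IN=(all ⊤)  OUT={e:+; rest ⊤}
  B1:  IN={e:+; rest ⊤}  OUT={e:+, f:+; rest ⊤}
  B2:  IN={e:+, f:+; rest ⊤}  OUT={e:+, f:+; rest ⊤}
  B3:  IN={e:+, f:+; rest ⊤}  OUT={e:+, f:0; rest ⊤}
  B4:  IN={e:+, f:0; rest ⊤}  OUT={a:-, f:0; rest ⊤}
  B5:  IN={a:-, f:0; rest ⊤}  OUT={f:0; rest ⊤}

Merge at B4: IN[B4] = OUT[B3] = {a: ⊤, b: ⊤, c: ⊤, d: ⊤, e: +, f: 0}
Applying B4's transfer function to that IN value gives OUT[B4] (row B4 above).

Answer: {a: -, b: ⊤, c: ⊤, d: ⊤, e: ⊤, f: 0}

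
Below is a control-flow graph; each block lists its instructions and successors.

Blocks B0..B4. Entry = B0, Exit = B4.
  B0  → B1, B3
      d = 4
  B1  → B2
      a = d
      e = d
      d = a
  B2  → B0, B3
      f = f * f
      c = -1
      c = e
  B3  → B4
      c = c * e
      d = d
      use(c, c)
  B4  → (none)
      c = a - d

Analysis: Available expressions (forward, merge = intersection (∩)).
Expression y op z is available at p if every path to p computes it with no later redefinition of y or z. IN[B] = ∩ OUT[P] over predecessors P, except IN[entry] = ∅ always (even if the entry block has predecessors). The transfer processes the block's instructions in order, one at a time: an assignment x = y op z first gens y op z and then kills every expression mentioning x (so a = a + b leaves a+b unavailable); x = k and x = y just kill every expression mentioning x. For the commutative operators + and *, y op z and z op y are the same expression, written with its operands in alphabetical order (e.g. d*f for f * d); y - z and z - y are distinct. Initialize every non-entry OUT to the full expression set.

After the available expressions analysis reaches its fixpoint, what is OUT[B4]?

Fixpoint table:
  B0:  IN={}  OUT={}
  B1:  IN={}  OUT={}
  B2:  IN={}  OUT={}
  B3:  IN={}  OUT={}
  B4:  IN={}  OUT={a-d}

Merge at B4: IN[B4] = OUT[B3] = {}
Applying B4's transfer function to that IN value gives OUT[B4] (row B4 above).

Answer: {a-d}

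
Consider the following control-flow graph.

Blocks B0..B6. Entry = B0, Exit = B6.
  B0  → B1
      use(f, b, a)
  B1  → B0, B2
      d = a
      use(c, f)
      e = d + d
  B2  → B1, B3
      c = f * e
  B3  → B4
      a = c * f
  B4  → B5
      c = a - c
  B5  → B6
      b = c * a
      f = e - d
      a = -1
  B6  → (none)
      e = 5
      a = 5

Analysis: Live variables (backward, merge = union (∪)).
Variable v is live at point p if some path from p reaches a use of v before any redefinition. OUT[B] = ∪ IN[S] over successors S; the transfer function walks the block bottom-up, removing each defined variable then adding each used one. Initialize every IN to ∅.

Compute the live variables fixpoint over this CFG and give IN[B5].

Per-block solution:
  B0: | IN={a, b, c, f} | OUT={a, b, c, f}
  B1: | IN={a, b, c, f} | OUT={a, b, c, d, e, f}
  B2: | IN={a, b, d, e, f} | OUT={a, b, c, d, e, f}
  B3: | IN={c, d, e, f} | OUT={a, c, d, e}
  B4: | IN={a, c, d, e} | OUT={a, c, d, e}
  B5: | IN={a, c, d, e} | OUT={}
  B6: | IN={} | OUT={}

Merge at B5: OUT[B5] = IN[B6] = {}
Applying B5's transfer function to that OUT value gives IN[B5] (row B5 above).

Answer: {a, c, d, e}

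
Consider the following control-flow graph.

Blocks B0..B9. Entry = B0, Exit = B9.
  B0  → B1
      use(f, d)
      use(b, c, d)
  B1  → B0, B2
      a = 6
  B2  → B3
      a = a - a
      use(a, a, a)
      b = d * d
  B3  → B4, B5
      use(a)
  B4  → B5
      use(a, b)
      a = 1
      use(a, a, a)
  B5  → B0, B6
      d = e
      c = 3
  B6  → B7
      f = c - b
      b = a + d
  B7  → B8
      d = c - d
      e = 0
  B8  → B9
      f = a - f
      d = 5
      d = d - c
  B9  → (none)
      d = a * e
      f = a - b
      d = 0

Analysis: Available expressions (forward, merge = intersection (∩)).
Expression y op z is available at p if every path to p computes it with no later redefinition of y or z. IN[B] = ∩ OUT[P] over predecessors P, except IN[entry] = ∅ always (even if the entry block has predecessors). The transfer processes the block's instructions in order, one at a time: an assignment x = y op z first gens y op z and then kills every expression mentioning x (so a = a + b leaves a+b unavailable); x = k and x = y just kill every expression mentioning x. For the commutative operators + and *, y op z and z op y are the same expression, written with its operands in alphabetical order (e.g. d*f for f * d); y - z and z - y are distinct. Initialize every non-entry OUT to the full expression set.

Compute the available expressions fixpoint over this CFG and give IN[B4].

Answer: {d*d}

Trace:
Per-block solution:
  B0:  IN={}  OUT={}
  B1:  IN={}  OUT={}
  B2:  IN={}  OUT={d*d}
  B3:  IN={d*d}  OUT={d*d}
  B4:  IN={d*d}  OUT={d*d}
  B5:  IN={d*d}  OUT={}
  B6:  IN={}  OUT={a+d}
  B7:  IN={a+d}  OUT={}
  B8:  IN={}  OUT={}
  B9:  IN={}  OUT={a*e, a-b}

Merge at B4: IN[B4] = OUT[B3] = {d*d}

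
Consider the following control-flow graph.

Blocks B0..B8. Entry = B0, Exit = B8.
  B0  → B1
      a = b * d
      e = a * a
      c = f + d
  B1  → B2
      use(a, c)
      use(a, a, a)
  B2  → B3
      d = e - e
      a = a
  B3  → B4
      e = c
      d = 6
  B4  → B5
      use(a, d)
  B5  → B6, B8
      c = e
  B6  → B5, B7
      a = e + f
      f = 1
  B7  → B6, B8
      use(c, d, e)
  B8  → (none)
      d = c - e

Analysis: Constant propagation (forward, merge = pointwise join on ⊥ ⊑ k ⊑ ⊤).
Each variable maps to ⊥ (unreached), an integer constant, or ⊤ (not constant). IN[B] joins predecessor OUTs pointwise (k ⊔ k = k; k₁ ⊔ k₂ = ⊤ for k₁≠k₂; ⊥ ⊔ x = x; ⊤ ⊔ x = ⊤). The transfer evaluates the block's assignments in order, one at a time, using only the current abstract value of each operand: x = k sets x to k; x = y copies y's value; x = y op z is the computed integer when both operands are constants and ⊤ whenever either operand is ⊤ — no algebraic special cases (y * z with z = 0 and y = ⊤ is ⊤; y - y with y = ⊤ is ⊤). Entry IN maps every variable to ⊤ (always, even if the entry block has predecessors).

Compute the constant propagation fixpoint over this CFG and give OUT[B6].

Answer: {a: ⊤, b: ⊤, c: ⊤, d: 6, e: ⊤, f: 1}

Derivation:
Per-block solution:
  B0:   IN=(all ⊤)   OUT=(all ⊤)
  B1:   IN=(all ⊤)   OUT=(all ⊤)
  B2:   IN=(all ⊤)   OUT=(all ⊤)
  B3:   IN=(all ⊤)   OUT={d:6; rest ⊤}
  B4:   IN={d:6; rest ⊤}   OUT={d:6; rest ⊤}
  B5:   IN={d:6; rest ⊤}   OUT={d:6; rest ⊤}
  B6:   IN={d:6; rest ⊤}   OUT={d:6, f:1; rest ⊤}
  B7:   IN={d:6, f:1; rest ⊤}   OUT={d:6, f:1; rest ⊤}
  B8:   IN={d:6; rest ⊤}   OUT=(all ⊤)

Merge at B6: IN[B6] = OUT[B5] ⊔ OUT[B7] = {a: ⊤, b: ⊤, c: ⊤, d: 6, e: ⊤, f: ⊤}
Applying B6's transfer function to that IN value gives OUT[B6] (row B6 above).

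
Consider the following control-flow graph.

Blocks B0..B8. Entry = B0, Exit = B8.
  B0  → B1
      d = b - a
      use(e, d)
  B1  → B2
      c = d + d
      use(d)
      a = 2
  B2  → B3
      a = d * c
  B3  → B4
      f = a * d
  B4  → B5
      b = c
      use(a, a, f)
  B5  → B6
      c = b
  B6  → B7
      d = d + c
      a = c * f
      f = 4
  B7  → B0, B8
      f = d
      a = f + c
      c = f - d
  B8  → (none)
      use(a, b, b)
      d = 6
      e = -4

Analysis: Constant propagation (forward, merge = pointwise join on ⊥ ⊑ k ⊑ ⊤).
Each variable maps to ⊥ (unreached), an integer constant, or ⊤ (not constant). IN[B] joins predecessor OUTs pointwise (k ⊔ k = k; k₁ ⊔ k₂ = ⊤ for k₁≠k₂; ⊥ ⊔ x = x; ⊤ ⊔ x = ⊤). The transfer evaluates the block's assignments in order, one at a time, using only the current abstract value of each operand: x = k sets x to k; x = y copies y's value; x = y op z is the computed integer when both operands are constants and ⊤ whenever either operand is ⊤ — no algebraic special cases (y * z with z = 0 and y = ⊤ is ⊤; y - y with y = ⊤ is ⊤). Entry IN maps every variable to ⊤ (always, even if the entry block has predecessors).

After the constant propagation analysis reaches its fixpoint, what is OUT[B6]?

Per-block solution:
  B0:   IN=(all ⊤)   OUT=(all ⊤)
  B1:   IN=(all ⊤)   OUT={a:2; rest ⊤}
  B2:   IN={a:2; rest ⊤}   OUT=(all ⊤)
  B3:   IN=(all ⊤)   OUT=(all ⊤)
  B4:   IN=(all ⊤)   OUT=(all ⊤)
  B5:   IN=(all ⊤)   OUT=(all ⊤)
  B6:   IN=(all ⊤)   OUT={f:4; rest ⊤}
  B7:   IN={f:4; rest ⊤}   OUT=(all ⊤)
  B8:   IN=(all ⊤)   OUT={d:6, e:-4; rest ⊤}

Merge at B6: IN[B6] = OUT[B5] = {a: ⊤, b: ⊤, c: ⊤, d: ⊤, e: ⊤, f: ⊤}
Applying B6's transfer function to that IN value gives OUT[B6] (row B6 above).

Answer: {a: ⊤, b: ⊤, c: ⊤, d: ⊤, e: ⊤, f: 4}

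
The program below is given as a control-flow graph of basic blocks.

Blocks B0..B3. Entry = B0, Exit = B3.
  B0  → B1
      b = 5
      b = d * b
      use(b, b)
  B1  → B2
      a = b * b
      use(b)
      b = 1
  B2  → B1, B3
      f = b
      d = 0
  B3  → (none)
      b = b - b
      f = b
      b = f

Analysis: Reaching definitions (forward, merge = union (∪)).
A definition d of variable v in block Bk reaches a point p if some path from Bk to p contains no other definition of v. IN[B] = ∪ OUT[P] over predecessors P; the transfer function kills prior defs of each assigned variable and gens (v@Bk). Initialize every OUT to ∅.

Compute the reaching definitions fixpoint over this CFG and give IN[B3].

Answer: {a@B1, b@B1, d@B2, f@B2}

Working:
Converged values:
  B0:  IN={}  OUT={b@B0}
  B1:  IN={a@B1, b@B0, b@B1, d@B2, f@B2}  OUT={a@B1, b@B1, d@B2, f@B2}
  B2:  IN={a@B1, b@B1, d@B2, f@B2}  OUT={a@B1, b@B1, d@B2, f@B2}
  B3:  IN={a@B1, b@B1, d@B2, f@B2}  OUT={a@B1, b@B3, d@B2, f@B3}

Merge at B3: IN[B3] = OUT[B2] = {a@B1, b@B1, d@B2, f@B2}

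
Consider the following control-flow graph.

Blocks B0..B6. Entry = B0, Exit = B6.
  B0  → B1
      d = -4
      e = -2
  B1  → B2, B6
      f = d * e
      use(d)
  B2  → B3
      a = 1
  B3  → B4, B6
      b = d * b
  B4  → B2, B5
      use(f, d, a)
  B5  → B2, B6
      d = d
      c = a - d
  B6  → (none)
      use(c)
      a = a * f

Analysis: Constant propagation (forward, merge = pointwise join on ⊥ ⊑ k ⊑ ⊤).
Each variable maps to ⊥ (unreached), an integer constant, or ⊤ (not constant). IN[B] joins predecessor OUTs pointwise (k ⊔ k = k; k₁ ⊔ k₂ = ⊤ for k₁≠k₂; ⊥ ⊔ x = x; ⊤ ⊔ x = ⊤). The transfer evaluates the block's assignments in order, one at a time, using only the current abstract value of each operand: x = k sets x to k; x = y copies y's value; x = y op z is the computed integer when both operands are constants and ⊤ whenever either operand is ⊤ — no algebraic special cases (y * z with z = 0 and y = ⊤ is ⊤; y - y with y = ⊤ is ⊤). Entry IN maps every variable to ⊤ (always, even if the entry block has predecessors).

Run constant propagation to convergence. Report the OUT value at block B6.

Converged values:
  B0: | IN=(all ⊤) | OUT={d:-4, e:-2; rest ⊤}
  B1: | IN={d:-4, e:-2; rest ⊤} | OUT={d:-4, e:-2, f:8; rest ⊤}
  B2: | IN={d:-4, e:-2, f:8; rest ⊤} | OUT={a:1, d:-4, e:-2, f:8; rest ⊤}
  B3: | IN={a:1, d:-4, e:-2, f:8; rest ⊤} | OUT={a:1, d:-4, e:-2, f:8; rest ⊤}
  B4: | IN={a:1, d:-4, e:-2, f:8; rest ⊤} | OUT={a:1, d:-4, e:-2, f:8; rest ⊤}
  B5: | IN={a:1, d:-4, e:-2, f:8; rest ⊤} | OUT={a:1, c:5, d:-4, e:-2, f:8; rest ⊤}
  B6: | IN={d:-4, e:-2, f:8; rest ⊤} | OUT={d:-4, e:-2, f:8; rest ⊤}

Merge at B6: IN[B6] = OUT[B1] ⊔ OUT[B3] ⊔ OUT[B5] = {a: ⊤, b: ⊤, c: ⊤, d: -4, e: -2, f: 8}
Applying B6's transfer function to that IN value gives OUT[B6] (row B6 above).

Answer: {a: ⊤, b: ⊤, c: ⊤, d: -4, e: -2, f: 8}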